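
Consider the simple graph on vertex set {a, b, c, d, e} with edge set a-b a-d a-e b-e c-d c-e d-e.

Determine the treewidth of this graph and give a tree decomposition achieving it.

Each bag holds 3 vertices, so the decomposition has width 2, which upper-bounds the treewidth. For the lower bound, the 3 vertices {c, d, e} are pairwise adjacent, and any tree decomposition puts a clique entirely inside one bag — forcing width ≥ 2. Combining the bounds, tw(G) = 2.

Treewidth 2.
Bags: B1 = {c, d, e}  B2 = {a, d, e}  B3 = {a, b, e}
Tree: B1–B2, B2–B3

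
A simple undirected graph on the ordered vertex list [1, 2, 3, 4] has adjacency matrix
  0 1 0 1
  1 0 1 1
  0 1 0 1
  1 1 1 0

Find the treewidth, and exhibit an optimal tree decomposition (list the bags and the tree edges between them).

The largest bag has 3 vertices, giving width 2; this decomposition certifies tw(G) ≤ 2. For the lower bound, the 3 vertices {1, 2, 4} are pairwise adjacent, and any tree decomposition puts a clique entirely inside one bag — forcing width ≥ 2. Hence tw(G) = 2 exactly.

Treewidth 2.
One optimal decomposition is:
Bags: B1 = {2, 3, 4}  B2 = {1, 2, 4}
Tree: B1–B2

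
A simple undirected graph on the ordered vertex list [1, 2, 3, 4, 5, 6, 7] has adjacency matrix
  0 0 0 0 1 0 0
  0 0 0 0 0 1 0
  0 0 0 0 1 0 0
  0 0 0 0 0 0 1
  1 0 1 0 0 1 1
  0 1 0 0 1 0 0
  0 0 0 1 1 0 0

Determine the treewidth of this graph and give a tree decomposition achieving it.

The largest bag has 2 vertices, giving width 1; this decomposition certifies tw(G) ≤ 1. Since G has at least one edge (e.g. 5–1), it is not an edgeless graph, so tw(G) ≥ 1. Hence tw(G) = 1 exactly.

Treewidth 1.
One optimal decomposition is:
Bags: B1 = {1, 5}  B2 = {5, 7}  B3 = {3, 5}  B4 = {4, 7}  B5 = {5, 6}  B6 = {2, 6}
Tree: B1–B2, B1–B3, B2–B4, B3–B5, B5–B6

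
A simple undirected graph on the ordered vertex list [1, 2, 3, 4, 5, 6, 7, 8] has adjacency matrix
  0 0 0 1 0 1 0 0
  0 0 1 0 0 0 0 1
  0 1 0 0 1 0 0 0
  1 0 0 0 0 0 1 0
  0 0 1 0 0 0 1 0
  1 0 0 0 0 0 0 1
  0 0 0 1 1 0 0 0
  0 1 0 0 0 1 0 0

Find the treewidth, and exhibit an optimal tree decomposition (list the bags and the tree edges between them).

Treewidth 2.
One such decomposition:
Bags: B1 = {1, 4, 7}  B2 = {1, 5, 7}  B3 = {1, 3, 5}  B4 = {1, 2, 3}  B5 = {1, 2, 8}  B6 = {1, 6, 8}
Tree: B1–B2, B2–B3, B3–B4, B4–B5, B5–B6

Each bag holds 3 vertices, so the decomposition has width 2, which upper-bounds the treewidth. The edges 1–4–7–5–3–2–8–6–1 form a cycle, so G is not a tree and its treewidth is at least 2. Combining the bounds, tw(G) = 2.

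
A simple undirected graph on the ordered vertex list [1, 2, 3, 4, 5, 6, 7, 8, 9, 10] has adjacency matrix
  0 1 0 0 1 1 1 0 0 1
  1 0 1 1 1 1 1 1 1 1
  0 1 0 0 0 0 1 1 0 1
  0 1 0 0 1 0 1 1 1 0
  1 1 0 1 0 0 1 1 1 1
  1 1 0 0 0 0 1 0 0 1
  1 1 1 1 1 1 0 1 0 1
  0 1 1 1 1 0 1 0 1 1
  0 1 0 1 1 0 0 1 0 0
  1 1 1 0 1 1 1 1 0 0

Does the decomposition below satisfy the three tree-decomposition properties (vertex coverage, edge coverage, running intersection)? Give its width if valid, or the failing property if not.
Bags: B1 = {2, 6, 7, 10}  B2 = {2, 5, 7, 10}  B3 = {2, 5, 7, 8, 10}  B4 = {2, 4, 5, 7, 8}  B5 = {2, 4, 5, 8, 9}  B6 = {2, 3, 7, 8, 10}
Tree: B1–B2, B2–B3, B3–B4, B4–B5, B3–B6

A tree decomposition must satisfy three properties: every vertex lies in some bag; for every edge, both endpoints lie together in some bag; and for every vertex, the bags containing it form a connected subtree. Here vertex 1 appears in no bag, so the decomposition is invalid.

No — vertex 1 appears in no bag.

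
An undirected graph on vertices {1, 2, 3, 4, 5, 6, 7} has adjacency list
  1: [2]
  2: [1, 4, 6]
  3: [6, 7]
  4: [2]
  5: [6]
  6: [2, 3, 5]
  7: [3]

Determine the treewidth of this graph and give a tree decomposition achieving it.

Every bag has size at most 2, so the width is 2 − 1 = 1 and tw(G) ≤ 1. G has an edge, so its treewidth is at least 1. Therefore the treewidth is 1.

Treewidth 1.
One such decomposition:
Bags: B1 = {5, 6}  B2 = {3, 6}  B3 = {2, 6}  B4 = {2, 4}  B5 = {3, 7}  B6 = {1, 2}
Tree: B1–B2, B1–B3, B3–B4, B2–B5, B4–B6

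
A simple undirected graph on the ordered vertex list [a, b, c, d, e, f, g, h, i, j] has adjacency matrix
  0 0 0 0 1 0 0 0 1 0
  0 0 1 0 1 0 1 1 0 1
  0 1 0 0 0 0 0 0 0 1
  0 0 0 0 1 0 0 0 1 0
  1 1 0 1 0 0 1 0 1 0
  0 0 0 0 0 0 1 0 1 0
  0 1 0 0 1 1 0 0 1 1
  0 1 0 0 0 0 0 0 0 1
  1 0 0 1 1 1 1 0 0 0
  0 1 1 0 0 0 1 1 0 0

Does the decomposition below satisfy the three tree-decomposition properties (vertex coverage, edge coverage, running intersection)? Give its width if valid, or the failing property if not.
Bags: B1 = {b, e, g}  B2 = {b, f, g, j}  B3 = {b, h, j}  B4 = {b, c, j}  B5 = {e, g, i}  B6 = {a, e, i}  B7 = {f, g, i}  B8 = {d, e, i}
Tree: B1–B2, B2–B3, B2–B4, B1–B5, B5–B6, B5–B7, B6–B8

No — bags containing vertex f are not connected in the tree.

A tree decomposition must satisfy three properties: every vertex lies in some bag; for every edge, both endpoints lie together in some bag; and for every vertex, the bags containing it form a connected subtree. Here bags containing vertex f are not connected in the tree, so the decomposition is invalid.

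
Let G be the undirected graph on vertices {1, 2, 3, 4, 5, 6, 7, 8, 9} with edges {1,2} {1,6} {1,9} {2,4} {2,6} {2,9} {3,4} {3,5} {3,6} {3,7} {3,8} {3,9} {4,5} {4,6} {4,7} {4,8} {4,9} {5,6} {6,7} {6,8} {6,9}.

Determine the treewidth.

3

A width-3 tree decomposition is:
Bags: B1 = {2, 4, 6, 9}  B2 = {3, 4, 6, 9}  B3 = {3, 4, 6, 8}  B4 = {1, 2, 6, 9}  B5 = {3, 4, 5, 6}  B6 = {3, 4, 6, 7}
Tree: B1–B2, B2–B3, B1–B4, B2–B5, B3–B6
Every bag has size at most 4, so the width is 4 − 1 = 3 and tw(G) ≤ 3. On the other hand G contains the 4-clique {1, 2, 6, 9}. A clique must lie in a single bag of any decomposition, so no decomposition can have width below 3. Therefore the treewidth is 3.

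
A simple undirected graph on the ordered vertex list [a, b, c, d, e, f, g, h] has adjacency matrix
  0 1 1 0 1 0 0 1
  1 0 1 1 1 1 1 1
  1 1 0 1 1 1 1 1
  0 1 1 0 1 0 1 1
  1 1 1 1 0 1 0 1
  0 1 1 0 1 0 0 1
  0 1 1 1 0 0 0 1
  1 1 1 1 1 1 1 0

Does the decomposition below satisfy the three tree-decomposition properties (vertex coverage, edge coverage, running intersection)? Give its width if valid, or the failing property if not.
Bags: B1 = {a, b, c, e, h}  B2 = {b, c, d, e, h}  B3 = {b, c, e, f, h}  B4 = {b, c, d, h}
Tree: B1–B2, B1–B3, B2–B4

A tree decomposition must satisfy three properties: every vertex lies in some bag; for every edge, both endpoints lie together in some bag; and for every vertex, the bags containing it form a connected subtree. Here vertex g appears in no bag, so the decomposition is invalid.

No — vertex g appears in no bag.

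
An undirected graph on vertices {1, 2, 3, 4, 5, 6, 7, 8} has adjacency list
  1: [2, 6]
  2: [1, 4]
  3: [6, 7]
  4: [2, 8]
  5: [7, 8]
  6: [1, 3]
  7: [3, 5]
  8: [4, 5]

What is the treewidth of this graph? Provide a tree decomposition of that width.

Treewidth 2.
One optimal decomposition is:
Bags: B1 = {5, 7, 8}  B2 = {4, 7, 8}  B3 = {2, 4, 7}  B4 = {1, 2, 7}  B5 = {1, 6, 7}  B6 = {3, 6, 7}
Tree: B1–B2, B2–B3, B3–B4, B4–B5, B5–B6

Every bag has size at most 3, so the width is 3 − 1 = 2 and tw(G) ≤ 2. For the lower bound, G contains the cycle 7–5–8–4–2–1–6–3–7, so G is not a forest; only forests have treewidth ≤ 1, hence tw(G) ≥ 2. Combining the bounds, tw(G) = 2.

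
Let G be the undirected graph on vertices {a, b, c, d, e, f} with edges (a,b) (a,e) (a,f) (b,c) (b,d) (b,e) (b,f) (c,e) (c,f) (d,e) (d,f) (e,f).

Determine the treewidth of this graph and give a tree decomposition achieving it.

Every bag has size at most 4, so the width is 4 − 1 = 3 and tw(G) ≤ 3. Conversely, {b, d, e, f} is a clique of size 4, and the vertices of any clique must share a bag in every tree decomposition; so some bag has ≥ 4 vertices and tw(G) ≥ 3. Combining the bounds, tw(G) = 3.

Treewidth 3.
One optimal decomposition is:
Bags: B1 = {a, b, e, f}  B2 = {b, d, e, f}  B3 = {b, c, e, f}
Tree: B1–B2, B1–B3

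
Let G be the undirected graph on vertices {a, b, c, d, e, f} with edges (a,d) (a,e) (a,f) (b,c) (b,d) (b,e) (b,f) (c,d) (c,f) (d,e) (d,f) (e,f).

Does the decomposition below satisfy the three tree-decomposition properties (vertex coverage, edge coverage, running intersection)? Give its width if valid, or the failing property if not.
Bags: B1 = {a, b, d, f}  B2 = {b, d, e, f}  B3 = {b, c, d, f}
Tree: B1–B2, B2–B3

No — edge (e,a) lies in no bag.

A tree decomposition must satisfy three properties: every vertex lies in some bag; for every edge, both endpoints lie together in some bag; and for every vertex, the bags containing it form a connected subtree. Here edge (e,a) lies in no bag, so the decomposition is invalid.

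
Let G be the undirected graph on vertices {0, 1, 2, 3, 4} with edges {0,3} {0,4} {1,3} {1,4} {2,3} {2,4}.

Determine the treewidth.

A width-2 tree decomposition is:
Bags: B1 = {1, 3, 4}  B2 = {0, 3, 4}  B3 = {2, 3, 4}
Tree: B1–B2, B2–B3
Every bag has size at most 3, so the width is 3 − 1 = 2 and tw(G) ≤ 2. For the lower bound, G contains the cycle 1–3–0–4–1, so G is not a forest; only forests have treewidth ≤ 1, hence tw(G) ≥ 2. Hence tw(G) = 2 exactly.

2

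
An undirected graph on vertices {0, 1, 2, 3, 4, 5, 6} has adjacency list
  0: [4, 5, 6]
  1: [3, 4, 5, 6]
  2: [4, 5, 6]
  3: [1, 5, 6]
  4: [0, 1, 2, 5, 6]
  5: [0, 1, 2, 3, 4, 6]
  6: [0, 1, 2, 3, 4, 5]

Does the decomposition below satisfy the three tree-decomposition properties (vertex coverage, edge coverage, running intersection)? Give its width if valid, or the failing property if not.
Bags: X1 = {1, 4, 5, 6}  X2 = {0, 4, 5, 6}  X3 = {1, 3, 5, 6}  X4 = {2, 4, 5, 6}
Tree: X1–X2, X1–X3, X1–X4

Vertex coverage: the bags together contain {0, 1, 2, 3, 4, 5, 6}, the full vertex set. Edge coverage: each edge of G has both endpoints in at least one bag. Running intersection: for every vertex, the bags containing it form a connected subtree. All three properties hold, so this is a valid tree decomposition of width max|bag| − 1 = 3, and hence tw(G) ≤ 3.

Yes; width 3.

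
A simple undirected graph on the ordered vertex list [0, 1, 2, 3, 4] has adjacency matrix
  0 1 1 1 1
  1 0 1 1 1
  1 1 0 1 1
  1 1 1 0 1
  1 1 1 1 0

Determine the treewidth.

A width-4 tree decomposition is:
Bags: B1 = {0, 1, 2, 3, 4}
Tree: (single bag)
With just one bag of size 5, the width is 5 − 1 = 4, so tw(G) ≤ 4. Conversely, {0, 1, 2, 3, 4} is a clique of size 5, and the vertices of any clique must share a bag in every tree decomposition; so some bag has ≥ 5 vertices and tw(G) ≥ 4. Hence tw(G) = 4 exactly.

4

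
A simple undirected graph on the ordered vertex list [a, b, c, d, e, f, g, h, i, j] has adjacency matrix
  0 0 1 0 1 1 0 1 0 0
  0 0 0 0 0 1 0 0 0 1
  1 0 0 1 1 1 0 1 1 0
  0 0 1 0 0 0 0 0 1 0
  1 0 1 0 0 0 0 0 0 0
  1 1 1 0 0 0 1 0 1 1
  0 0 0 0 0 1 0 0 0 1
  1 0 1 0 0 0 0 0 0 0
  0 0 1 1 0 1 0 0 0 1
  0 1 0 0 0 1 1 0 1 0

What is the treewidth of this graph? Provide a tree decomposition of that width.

Treewidth 2.
One optimal decomposition is:
Bags: B1 = {c, f, i}  B2 = {a, c, f}  B3 = {f, i, j}  B4 = {b, f, j}  B5 = {c, d, i}  B6 = {a, c, e}  B7 = {a, c, h}  B8 = {f, g, j}
Tree: B1–B2, B1–B3, B3–B4, B1–B5, B2–B6, B6–B7, B3–B8

Every bag has size at most 3, so the width is 3 − 1 = 2 and tw(G) ≤ 2. On the other hand G contains the 3-clique {c, d, i}. A clique must lie in a single bag of any decomposition, so no decomposition can have width below 2. Hence tw(G) = 2 exactly.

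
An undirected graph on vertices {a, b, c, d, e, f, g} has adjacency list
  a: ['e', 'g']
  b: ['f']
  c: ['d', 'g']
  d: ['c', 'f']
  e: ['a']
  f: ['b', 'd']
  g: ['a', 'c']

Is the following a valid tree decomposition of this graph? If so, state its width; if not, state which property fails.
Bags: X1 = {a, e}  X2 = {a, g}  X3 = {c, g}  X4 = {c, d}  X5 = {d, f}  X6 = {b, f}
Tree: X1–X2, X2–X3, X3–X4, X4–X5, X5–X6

Every vertex of G appears in some bag (union = {a, b, c, d, e, f, g}); every edge is covered by a bag; and for each vertex v the set of bags containing v is connected in the bag tree. The decomposition is therefore valid. The largest bag has 2 vertices, so the width is 1.

Yes; width 1.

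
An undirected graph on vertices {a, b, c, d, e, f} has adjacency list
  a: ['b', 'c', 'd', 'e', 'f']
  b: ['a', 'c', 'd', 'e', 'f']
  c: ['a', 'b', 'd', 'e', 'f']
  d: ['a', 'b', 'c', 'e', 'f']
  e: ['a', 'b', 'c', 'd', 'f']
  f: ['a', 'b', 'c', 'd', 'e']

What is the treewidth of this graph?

A width-5 tree decomposition is:
Bags: B1 = {a, b, c, d, e, f}
Tree: (single bag)
With just one bag of size 6, the width is 6 − 1 = 5, so tw(G) ≤ 5. For the lower bound, the 6 vertices {a, b, c, d, e, f} are pairwise adjacent, and any tree decomposition puts a clique entirely inside one bag — forcing width ≥ 5. Therefore the treewidth is 5.

5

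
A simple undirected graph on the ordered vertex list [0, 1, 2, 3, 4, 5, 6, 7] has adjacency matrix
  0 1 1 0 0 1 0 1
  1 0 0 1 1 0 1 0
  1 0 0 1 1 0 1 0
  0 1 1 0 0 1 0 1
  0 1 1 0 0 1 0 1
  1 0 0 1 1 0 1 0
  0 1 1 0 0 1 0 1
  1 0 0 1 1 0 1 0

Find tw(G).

A width-4 tree decomposition is:
Bags: B1 = {1, 2, 5, 6, 7}  B2 = {0, 1, 2, 5, 7}  B3 = {1, 2, 4, 5, 7}  B4 = {1, 2, 3, 5, 7}
Tree: B1–B2, B2–B3, B3–B4
Every bag has size at most 5, so the width is 5 − 1 = 4 and tw(G) ≤ 4. For the lower bound: the 5 vertex sets {6,7}, {0,1}, {4,5}, {2}, {3} are disjoint, each induces a connected subgraph, and every pair is joined by at least one edge of G. Contracting each set to a single vertex therefore yields K_{5} as a minor, and since treewidth is minor-monotone, tw(G) ≥ tw(K_{5}) = 4. Hence tw(G) = 4 exactly.

4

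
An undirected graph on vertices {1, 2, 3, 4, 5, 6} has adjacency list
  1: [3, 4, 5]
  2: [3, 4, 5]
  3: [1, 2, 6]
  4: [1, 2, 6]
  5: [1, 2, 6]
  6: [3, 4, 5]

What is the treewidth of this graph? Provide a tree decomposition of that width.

Treewidth 3.
One optimal decomposition is:
Bags: B1 = {1, 2, 4, 6}  B2 = {1, 2, 5, 6}  B3 = {1, 2, 3, 6}
Tree: B1–B2, B2–B3

Every bag has size at most 4, so the width is 4 − 1 = 3 and tw(G) ≤ 3. For the lower bound: the 4 vertex sets {4,6}, {2,5}, {1}, {3} are disjoint, each induces a connected subgraph, and every pair is joined by at least one edge of G. Contracting each set to a single vertex therefore yields K_{4} as a minor, and since treewidth is minor-monotone, tw(G) ≥ tw(K_{4}) = 3. Therefore the treewidth is 3.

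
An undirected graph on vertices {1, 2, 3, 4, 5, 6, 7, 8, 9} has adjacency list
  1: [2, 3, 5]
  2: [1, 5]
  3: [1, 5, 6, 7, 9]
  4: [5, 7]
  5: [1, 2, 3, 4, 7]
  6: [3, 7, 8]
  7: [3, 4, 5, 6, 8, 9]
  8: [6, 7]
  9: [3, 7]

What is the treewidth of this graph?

2

A width-2 tree decomposition is:
Bags: B1 = {1, 3, 5}  B2 = {3, 5, 7}  B3 = {3, 7, 9}  B4 = {4, 5, 7}  B5 = {3, 6, 7}  B6 = {6, 7, 8}  B7 = {1, 2, 5}
Tree: B1–B2, B2–B3, B2–B4, B3–B5, B5–B6, B1–B7
The largest bag has 3 vertices, giving width 2; this decomposition certifies tw(G) ≤ 2. Conversely, {1, 2, 5} is a clique of size 3, and the vertices of any clique must share a bag in every tree decomposition; so some bag has ≥ 3 vertices and tw(G) ≥ 2. Hence tw(G) = 2 exactly.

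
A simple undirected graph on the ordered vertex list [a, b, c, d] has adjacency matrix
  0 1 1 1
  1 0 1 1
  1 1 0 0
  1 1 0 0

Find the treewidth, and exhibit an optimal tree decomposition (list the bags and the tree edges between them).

Treewidth 2.
Bags: B1 = {a, b, c}  B2 = {a, b, d}
Tree: B1–B2

The largest bag has 3 vertices, giving width 2; this decomposition certifies tw(G) ≤ 2. On the other hand G contains the 3-clique {a, b, d}. A clique must lie in a single bag of any decomposition, so no decomposition can have width below 2. Combining the bounds, tw(G) = 2.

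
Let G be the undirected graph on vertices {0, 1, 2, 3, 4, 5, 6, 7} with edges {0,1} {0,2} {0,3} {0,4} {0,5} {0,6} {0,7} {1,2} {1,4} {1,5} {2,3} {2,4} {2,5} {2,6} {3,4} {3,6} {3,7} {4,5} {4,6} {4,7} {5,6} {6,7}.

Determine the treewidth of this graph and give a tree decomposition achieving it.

Treewidth 4.
Bags: B1 = {0, 3, 4, 6, 7}  B2 = {0, 2, 3, 4, 6}  B3 = {0, 2, 4, 5, 6}  B4 = {0, 1, 2, 4, 5}
Tree: B1–B2, B2–B3, B3–B4

Each bag holds 5 vertices, so the decomposition has width 4, which upper-bounds the treewidth. On the other hand G contains the 5-clique {0, 2, 3, 4, 6}. A clique must lie in a single bag of any decomposition, so no decomposition can have width below 4. Combining the bounds, tw(G) = 4.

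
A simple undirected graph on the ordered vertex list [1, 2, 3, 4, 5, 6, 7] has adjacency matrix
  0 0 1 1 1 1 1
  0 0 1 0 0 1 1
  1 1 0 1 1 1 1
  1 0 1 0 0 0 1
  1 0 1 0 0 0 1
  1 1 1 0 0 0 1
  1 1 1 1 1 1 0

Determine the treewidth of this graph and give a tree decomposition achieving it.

Each bag holds 4 vertices, so the decomposition has width 3, which upper-bounds the treewidth. For the lower bound, the 4 vertices {1, 3, 4, 7} are pairwise adjacent, and any tree decomposition puts a clique entirely inside one bag — forcing width ≥ 3. Therefore the treewidth is 3.

Treewidth 3.
One such decomposition:
Bags: B1 = {1, 3, 6, 7}  B2 = {1, 3, 4, 7}  B3 = {1, 3, 5, 7}  B4 = {2, 3, 6, 7}
Tree: B1–B2, B2–B3, B1–B4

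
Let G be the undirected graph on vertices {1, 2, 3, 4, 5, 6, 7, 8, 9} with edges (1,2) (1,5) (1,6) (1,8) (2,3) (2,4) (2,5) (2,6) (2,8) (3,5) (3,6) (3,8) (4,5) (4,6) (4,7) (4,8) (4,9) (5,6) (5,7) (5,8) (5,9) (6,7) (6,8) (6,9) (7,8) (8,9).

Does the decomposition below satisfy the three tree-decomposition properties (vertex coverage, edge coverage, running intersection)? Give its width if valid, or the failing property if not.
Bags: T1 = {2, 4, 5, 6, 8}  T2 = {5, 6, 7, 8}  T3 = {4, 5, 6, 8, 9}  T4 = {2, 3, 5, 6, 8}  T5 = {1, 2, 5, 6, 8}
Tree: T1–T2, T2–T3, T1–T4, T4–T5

A tree decomposition must satisfy three properties: every vertex lies in some bag; for every edge, both endpoints lie together in some bag; and for every vertex, the bags containing it form a connected subtree. Here edge (4,7) lies in no bag, so the decomposition is invalid.

No — edge (4,7) lies in no bag.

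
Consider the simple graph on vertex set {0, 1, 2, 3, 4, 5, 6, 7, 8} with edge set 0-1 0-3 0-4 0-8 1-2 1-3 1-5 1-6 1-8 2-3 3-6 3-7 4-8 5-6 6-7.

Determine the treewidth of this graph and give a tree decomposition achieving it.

The largest bag has 3 vertices, giving width 2; this decomposition certifies tw(G) ≤ 2. Conversely, {0, 1, 8} is a clique of size 3, and the vertices of any clique must share a bag in every tree decomposition; so some bag has ≥ 3 vertices and tw(G) ≥ 2. Combining the bounds, tw(G) = 2.

Treewidth 2.
Bags: B1 = {0, 1, 3}  B2 = {1, 3, 6}  B3 = {0, 1, 8}  B4 = {1, 2, 3}  B5 = {0, 4, 8}  B6 = {3, 6, 7}  B7 = {1, 5, 6}
Tree: B1–B2, B1–B3, B2–B4, B3–B5, B2–B6, B2–B7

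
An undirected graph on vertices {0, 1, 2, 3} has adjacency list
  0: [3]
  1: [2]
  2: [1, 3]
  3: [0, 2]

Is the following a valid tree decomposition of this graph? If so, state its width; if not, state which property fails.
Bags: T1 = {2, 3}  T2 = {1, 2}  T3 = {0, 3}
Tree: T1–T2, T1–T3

Every vertex of G appears in some bag (union = {0, 1, 2, 3}); every edge is covered by a bag; and for each vertex v the set of bags containing v is connected in the bag tree. The decomposition is therefore valid. The largest bag has 2 vertices, so the width is 1.

Yes; width 1.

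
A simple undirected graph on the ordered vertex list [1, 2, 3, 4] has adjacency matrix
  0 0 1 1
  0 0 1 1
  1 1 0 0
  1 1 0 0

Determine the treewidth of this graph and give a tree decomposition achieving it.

The largest bag has 3 vertices, giving width 2; this decomposition certifies tw(G) ≤ 2. For the lower bound, G contains the cycle 2–3–1–4–2, so G is not a forest; only forests have treewidth ≤ 1, hence tw(G) ≥ 2. Hence tw(G) = 2 exactly.

Treewidth 2.
One optimal decomposition is:
Bags: B1 = {1, 2, 3}  B2 = {1, 2, 4}
Tree: B1–B2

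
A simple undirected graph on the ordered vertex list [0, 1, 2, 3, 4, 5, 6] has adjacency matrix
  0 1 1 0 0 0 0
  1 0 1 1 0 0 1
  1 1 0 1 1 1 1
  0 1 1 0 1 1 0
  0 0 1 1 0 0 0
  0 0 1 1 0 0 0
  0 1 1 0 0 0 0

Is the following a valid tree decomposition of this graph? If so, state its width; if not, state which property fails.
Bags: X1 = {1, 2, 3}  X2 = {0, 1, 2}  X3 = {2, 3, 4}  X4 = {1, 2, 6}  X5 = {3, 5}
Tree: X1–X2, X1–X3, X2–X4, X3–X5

No — edge (2,5) lies in no bag.

A tree decomposition must satisfy three properties: every vertex lies in some bag; for every edge, both endpoints lie together in some bag; and for every vertex, the bags containing it form a connected subtree. Here edge (2,5) lies in no bag, so the decomposition is invalid.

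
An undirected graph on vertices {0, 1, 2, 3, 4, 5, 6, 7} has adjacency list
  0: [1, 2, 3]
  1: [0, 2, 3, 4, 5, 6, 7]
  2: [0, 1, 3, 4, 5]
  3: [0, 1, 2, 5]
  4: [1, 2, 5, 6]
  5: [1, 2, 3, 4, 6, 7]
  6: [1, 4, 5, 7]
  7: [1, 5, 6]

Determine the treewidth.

A width-3 tree decomposition is:
Bags: B1 = {1, 2, 4, 5}  B2 = {1, 4, 5, 6}  B3 = {1, 2, 3, 5}  B4 = {0, 1, 2, 3}  B5 = {1, 5, 6, 7}
Tree: B1–B2, B1–B3, B3–B4, B2–B5
Each bag holds 4 vertices, so the decomposition has width 3, which upper-bounds the treewidth. On the other hand G contains the 4-clique {0, 1, 2, 3}. A clique must lie in a single bag of any decomposition, so no decomposition can have width below 3. The upper and lower bounds meet at 3, so that is the treewidth.

3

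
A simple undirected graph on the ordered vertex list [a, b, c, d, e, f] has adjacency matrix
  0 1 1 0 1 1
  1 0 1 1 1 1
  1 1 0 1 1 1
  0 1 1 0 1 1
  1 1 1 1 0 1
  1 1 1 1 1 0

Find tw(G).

4

A width-4 tree decomposition is:
Bags: B1 = {a, b, c, e, f}  B2 = {b, c, d, e, f}
Tree: B1–B2
The largest bag has 5 vertices, giving width 4; this decomposition certifies tw(G) ≤ 4. Conversely, {b, c, d, e, f} is a clique of size 5, and the vertices of any clique must share a bag in every tree decomposition; so some bag has ≥ 5 vertices and tw(G) ≥ 4. Therefore the treewidth is 4.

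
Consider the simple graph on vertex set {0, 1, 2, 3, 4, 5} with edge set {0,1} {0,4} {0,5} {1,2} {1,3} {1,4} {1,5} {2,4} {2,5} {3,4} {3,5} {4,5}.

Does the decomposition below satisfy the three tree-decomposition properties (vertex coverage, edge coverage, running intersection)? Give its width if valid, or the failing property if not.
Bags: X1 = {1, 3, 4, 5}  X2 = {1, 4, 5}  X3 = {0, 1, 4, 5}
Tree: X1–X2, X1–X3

No — vertex 2 appears in no bag.

A tree decomposition must satisfy three properties: every vertex lies in some bag; for every edge, both endpoints lie together in some bag; and for every vertex, the bags containing it form a connected subtree. Here vertex 2 appears in no bag, so the decomposition is invalid.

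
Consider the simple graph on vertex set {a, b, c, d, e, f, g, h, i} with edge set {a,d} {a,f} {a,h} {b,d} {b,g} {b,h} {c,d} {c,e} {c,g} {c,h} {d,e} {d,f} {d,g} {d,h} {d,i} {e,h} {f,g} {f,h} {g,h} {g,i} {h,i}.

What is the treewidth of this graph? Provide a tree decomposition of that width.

Each bag holds 4 vertices, so the decomposition has width 3, which upper-bounds the treewidth. For the lower bound, the 4 vertices {c, d, g, h} are pairwise adjacent, and any tree decomposition puts a clique entirely inside one bag — forcing width ≥ 3. Hence tw(G) = 3 exactly.

Treewidth 3.
One optimal decomposition is:
Bags: B1 = {c, d, g, h}  B2 = {b, d, g, h}  B3 = {d, f, g, h}  B4 = {d, g, h, i}  B5 = {a, d, f, h}  B6 = {c, d, e, h}
Tree: B1–B2, B1–B3, B2–B4, B3–B5, B1–B6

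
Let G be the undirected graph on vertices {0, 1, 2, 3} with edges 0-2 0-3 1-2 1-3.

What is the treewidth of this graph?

2

A width-2 tree decomposition is:
Bags: B1 = {0, 1, 3}  B2 = {0, 1, 2}
Tree: B1–B2
Each bag holds 3 vertices, so the decomposition has width 2, which upper-bounds the treewidth. For the lower bound, G contains the cycle 1–3–0–2–1, so G is not a forest; only forests have treewidth ≤ 1, hence tw(G) ≥ 2. Hence tw(G) = 2 exactly.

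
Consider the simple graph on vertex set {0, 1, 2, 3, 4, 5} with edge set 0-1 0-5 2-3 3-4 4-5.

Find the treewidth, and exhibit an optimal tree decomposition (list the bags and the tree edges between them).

Treewidth 1.
One such decomposition:
Bags: B1 = {2, 3}  B2 = {3, 4}  B3 = {4, 5}  B4 = {0, 5}  B5 = {0, 1}
Tree: B1–B2, B2–B3, B3–B4, B4–B5

Every bag has size at most 2, so the width is 2 − 1 = 1 and tw(G) ≤ 1. Any graph with an edge has treewidth ≥ 1, and G has the edge 2–3. Combining the bounds, tw(G) = 1.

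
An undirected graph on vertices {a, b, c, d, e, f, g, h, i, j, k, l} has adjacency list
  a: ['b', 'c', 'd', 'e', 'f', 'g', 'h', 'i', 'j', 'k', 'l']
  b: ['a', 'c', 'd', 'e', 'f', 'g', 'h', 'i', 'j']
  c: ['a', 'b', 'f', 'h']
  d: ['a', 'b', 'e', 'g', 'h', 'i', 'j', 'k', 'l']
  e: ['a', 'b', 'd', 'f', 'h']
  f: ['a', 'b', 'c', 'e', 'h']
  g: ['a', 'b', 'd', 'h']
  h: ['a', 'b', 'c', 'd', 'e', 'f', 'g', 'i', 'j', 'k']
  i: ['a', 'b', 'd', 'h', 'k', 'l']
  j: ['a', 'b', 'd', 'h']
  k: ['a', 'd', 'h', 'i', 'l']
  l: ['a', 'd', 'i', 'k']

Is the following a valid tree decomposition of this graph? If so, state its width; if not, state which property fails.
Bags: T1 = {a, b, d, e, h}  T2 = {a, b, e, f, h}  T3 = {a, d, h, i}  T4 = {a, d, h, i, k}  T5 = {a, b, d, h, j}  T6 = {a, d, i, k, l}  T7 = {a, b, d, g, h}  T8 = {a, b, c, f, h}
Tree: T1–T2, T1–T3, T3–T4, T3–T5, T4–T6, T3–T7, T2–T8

A tree decomposition must satisfy three properties: every vertex lies in some bag; for every edge, both endpoints lie together in some bag; and for every vertex, the bags containing it form a connected subtree. Here edge (b,i) lies in no bag, so the decomposition is invalid.

No — edge (b,i) lies in no bag.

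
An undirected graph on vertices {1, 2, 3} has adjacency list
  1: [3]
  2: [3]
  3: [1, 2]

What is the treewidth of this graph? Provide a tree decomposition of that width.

The largest bag has 2 vertices, giving width 1; this decomposition certifies tw(G) ≤ 1. Any graph with an edge has treewidth ≥ 1, and G has the edge 2–3. Therefore the treewidth is 1.

Treewidth 1.
Bags: B1 = {2, 3}  B2 = {1, 3}
Tree: B1–B2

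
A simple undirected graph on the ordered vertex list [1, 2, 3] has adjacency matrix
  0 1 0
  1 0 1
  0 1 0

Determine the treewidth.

A width-1 tree decomposition is:
Bags: B1 = {2, 3}  B2 = {1, 2}
Tree: B1–B2
Every bag has size at most 2, so the width is 2 − 1 = 1 and tw(G) ≤ 1. Any graph with an edge has treewidth ≥ 1, and G has the edge 2–3. Therefore the treewidth is 1.

1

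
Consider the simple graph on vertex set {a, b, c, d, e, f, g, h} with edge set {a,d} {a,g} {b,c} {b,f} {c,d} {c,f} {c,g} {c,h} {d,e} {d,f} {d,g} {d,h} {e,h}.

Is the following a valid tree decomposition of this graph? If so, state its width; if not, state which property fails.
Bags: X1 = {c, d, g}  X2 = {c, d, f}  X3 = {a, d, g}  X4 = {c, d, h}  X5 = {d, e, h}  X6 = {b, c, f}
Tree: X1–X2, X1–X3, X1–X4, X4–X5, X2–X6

Vertex coverage: the bags together contain {a, b, c, d, e, f, g, h}, the full vertex set. Edge coverage: each edge of G has both endpoints in at least one bag. Running intersection: for every vertex, the bags containing it form a connected subtree. All three properties hold, so this is a valid tree decomposition of width max|bag| − 1 = 2, and hence tw(G) ≤ 2.

Yes; width 2.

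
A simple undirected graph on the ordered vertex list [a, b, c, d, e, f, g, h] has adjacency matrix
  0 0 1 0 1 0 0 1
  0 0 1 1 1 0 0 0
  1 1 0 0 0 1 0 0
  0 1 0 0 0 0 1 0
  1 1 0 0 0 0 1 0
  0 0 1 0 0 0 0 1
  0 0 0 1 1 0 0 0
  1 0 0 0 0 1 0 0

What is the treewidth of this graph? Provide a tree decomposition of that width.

Treewidth 2.
One such decomposition:
Bags: B1 = {a, f, h}  B2 = {a, c, f}  B3 = {a, c, e}  B4 = {b, c, e}  B5 = {b, e, g}  B6 = {b, d, g}
Tree: B1–B2, B2–B3, B3–B4, B4–B5, B5–B6

Each bag holds 3 vertices, so the decomposition has width 2, which upper-bounds the treewidth. Since h–f–c–a–h is a cycle in G, G is not acyclic. Forests are exactly the graphs of treewidth ≤ 1, so tw(G) ≥ 2. The upper and lower bounds meet at 2, so that is the treewidth.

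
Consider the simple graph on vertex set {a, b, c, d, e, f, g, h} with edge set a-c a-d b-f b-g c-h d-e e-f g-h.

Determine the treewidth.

2

A width-2 tree decomposition is:
Bags: B1 = {a, d, e}  B2 = {a, e, f}  B3 = {a, b, f}  B4 = {a, b, g}  B5 = {a, g, h}  B6 = {a, c, h}
Tree: B1–B2, B2–B3, B3–B4, B4–B5, B5–B6
Each bag holds 3 vertices, so the decomposition has width 2, which upper-bounds the treewidth. For the lower bound, G contains the cycle a–d–e–f–b–g–h–c–a, so G is not a forest; only forests have treewidth ≤ 1, hence tw(G) ≥ 2. The upper and lower bounds meet at 2, so that is the treewidth.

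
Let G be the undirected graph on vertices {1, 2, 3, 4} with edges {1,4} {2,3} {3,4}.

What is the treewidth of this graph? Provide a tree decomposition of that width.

Treewidth 1.
One optimal decomposition is:
Bags: B1 = {1, 4}  B2 = {3, 4}  B3 = {2, 3}
Tree: B1–B2, B2–B3

The largest bag has 2 vertices, giving width 1; this decomposition certifies tw(G) ≤ 1. Any graph with an edge has treewidth ≥ 1, and G has the edge 1–4. Combining the bounds, tw(G) = 1.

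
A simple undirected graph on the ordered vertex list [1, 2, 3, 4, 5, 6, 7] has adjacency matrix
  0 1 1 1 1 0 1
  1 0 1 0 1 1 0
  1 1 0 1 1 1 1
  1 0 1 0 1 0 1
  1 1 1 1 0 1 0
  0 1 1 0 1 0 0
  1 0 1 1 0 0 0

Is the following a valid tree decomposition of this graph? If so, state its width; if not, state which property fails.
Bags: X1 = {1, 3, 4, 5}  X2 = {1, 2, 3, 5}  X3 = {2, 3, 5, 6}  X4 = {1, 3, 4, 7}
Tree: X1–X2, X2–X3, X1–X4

Vertex coverage: the bags together contain {1, 2, 3, 4, 5, 6, 7}, the full vertex set. Edge coverage: each edge of G has both endpoints in at least one bag. Running intersection: for every vertex, the bags containing it form a connected subtree. All three properties hold, so this is a valid tree decomposition of width max|bag| − 1 = 3, and hence tw(G) ≤ 3.

Yes; width 3.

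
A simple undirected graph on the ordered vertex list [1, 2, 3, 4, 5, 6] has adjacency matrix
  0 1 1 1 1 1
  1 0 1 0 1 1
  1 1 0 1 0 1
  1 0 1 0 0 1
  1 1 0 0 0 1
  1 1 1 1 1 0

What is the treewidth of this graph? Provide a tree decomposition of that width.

Treewidth 3.
One such decomposition:
Bags: B1 = {1, 2, 3, 6}  B2 = {1, 2, 5, 6}  B3 = {1, 3, 4, 6}
Tree: B1–B2, B1–B3

Each bag holds 4 vertices, so the decomposition has width 3, which upper-bounds the treewidth. For the lower bound, the 4 vertices {1, 2, 3, 6} are pairwise adjacent, and any tree decomposition puts a clique entirely inside one bag — forcing width ≥ 3. Hence tw(G) = 3 exactly.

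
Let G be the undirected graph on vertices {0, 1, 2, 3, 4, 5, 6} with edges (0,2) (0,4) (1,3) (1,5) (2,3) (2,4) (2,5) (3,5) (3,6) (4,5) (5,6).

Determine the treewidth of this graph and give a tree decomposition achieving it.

Treewidth 2.
One such decomposition:
Bags: B1 = {2, 4, 5}  B2 = {2, 3, 5}  B3 = {3, 5, 6}  B4 = {0, 2, 4}  B5 = {1, 3, 5}
Tree: B1–B2, B2–B3, B1–B4, B2–B5

The largest bag has 3 vertices, giving width 2; this decomposition certifies tw(G) ≤ 2. For the lower bound, the 3 vertices {0, 2, 4} are pairwise adjacent, and any tree decomposition puts a clique entirely inside one bag — forcing width ≥ 2. Hence tw(G) = 2 exactly.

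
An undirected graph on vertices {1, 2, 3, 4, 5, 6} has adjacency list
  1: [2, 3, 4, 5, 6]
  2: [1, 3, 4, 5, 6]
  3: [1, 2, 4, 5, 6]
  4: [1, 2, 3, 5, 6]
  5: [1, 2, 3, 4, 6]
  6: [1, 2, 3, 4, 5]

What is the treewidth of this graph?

5

A width-5 tree decomposition is:
Bags: B1 = {1, 2, 3, 4, 5, 6}
Tree: (single bag)
With just one bag of size 6, the width is 6 − 1 = 5, so tw(G) ≤ 5. For the lower bound, the 6 vertices {1, 2, 3, 4, 5, 6} are pairwise adjacent, and any tree decomposition puts a clique entirely inside one bag — forcing width ≥ 5. The upper and lower bounds meet at 5, so that is the treewidth.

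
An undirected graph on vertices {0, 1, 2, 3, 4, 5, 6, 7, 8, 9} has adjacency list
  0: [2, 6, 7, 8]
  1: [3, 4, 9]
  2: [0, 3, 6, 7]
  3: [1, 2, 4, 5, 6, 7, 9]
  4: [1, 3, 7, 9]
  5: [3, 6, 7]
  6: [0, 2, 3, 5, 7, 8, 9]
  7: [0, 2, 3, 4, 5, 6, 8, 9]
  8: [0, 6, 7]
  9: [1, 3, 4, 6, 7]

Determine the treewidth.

3

A width-3 tree decomposition is:
Bags: B1 = {3, 5, 6, 7}  B2 = {3, 6, 7, 9}  B3 = {2, 3, 6, 7}  B4 = {0, 2, 6, 7}  B5 = {0, 6, 7, 8}  B6 = {3, 4, 7, 9}  B7 = {1, 3, 4, 9}
Tree: B1–B2, B2–B3, B3–B4, B4–B5, B2–B6, B6–B7
Every bag has size at most 4, so the width is 4 − 1 = 3 and tw(G) ≤ 3. For the lower bound, the 4 vertices {1, 3, 4, 9} are pairwise adjacent, and any tree decomposition puts a clique entirely inside one bag — forcing width ≥ 3. Therefore the treewidth is 3.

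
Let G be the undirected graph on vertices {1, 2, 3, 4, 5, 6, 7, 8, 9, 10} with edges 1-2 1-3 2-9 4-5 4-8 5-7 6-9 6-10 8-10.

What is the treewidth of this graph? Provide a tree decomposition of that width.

Each bag holds 2 vertices, so the decomposition has width 1, which upper-bounds the treewidth. G has an edge, so its treewidth is at least 1. Combining the bounds, tw(G) = 1.

Treewidth 1.
Bags: B1 = {5, 7}  B2 = {4, 5}  B3 = {4, 8}  B4 = {8, 10}  B5 = {6, 10}  B6 = {6, 9}  B7 = {2, 9}  B8 = {1, 2}  B9 = {1, 3}
Tree: B1–B2, B2–B3, B3–B4, B4–B5, B5–B6, B6–B7, B7–B8, B8–B9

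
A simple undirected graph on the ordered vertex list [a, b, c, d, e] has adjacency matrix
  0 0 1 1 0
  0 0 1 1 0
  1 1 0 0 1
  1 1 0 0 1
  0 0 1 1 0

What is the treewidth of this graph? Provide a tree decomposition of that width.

The largest bag has 3 vertices, giving width 2; this decomposition certifies tw(G) ≤ 2. For the lower bound, G contains the cycle d–a–c–e–d, so G is not a forest; only forests have treewidth ≤ 1, hence tw(G) ≥ 2. Therefore the treewidth is 2.

Treewidth 2.
Bags: B1 = {a, c, d}  B2 = {c, d, e}  B3 = {b, c, d}
Tree: B1–B2, B2–B3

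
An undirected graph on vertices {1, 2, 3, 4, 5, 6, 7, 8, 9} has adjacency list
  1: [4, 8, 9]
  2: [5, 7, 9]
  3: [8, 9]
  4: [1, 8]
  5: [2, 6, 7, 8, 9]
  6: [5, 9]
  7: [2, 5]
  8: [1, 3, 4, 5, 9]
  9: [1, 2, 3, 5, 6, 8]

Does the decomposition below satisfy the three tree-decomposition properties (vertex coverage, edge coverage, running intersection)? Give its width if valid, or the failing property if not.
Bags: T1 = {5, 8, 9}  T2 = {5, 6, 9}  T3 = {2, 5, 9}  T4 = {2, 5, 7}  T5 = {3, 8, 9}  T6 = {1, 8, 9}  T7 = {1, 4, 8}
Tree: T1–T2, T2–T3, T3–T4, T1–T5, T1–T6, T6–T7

Every vertex of G appears in some bag (union = {1, 2, 3, 4, 5, 6, 7, 8, 9}); every edge is covered by a bag; and for each vertex v the set of bags containing v is connected in the bag tree. The decomposition is therefore valid. The largest bag has 3 vertices, so the width is 2.

Yes; width 2.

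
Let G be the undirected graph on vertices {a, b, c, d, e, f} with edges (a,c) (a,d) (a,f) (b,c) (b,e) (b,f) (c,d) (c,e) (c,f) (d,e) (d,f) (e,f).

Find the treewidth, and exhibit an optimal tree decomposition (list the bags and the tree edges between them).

Treewidth 3.
Bags: B1 = {b, c, e, f}  B2 = {c, d, e, f}  B3 = {a, c, d, f}
Tree: B1–B2, B2–B3

Each bag holds 4 vertices, so the decomposition has width 3, which upper-bounds the treewidth. On the other hand G contains the 4-clique {c, d, e, f}. A clique must lie in a single bag of any decomposition, so no decomposition can have width below 3. Therefore the treewidth is 3.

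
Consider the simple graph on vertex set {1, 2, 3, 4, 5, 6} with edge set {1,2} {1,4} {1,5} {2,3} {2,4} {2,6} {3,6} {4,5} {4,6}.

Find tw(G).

A width-2 tree decomposition is:
Bags: B1 = {2, 4, 6}  B2 = {2, 3, 6}  B3 = {1, 2, 4}  B4 = {1, 4, 5}
Tree: B1–B2, B1–B3, B3–B4
Each bag holds 3 vertices, so the decomposition has width 2, which upper-bounds the treewidth. On the other hand G contains the 3-clique {2, 3, 6}. A clique must lie in a single bag of any decomposition, so no decomposition can have width below 2. Hence tw(G) = 2 exactly.

2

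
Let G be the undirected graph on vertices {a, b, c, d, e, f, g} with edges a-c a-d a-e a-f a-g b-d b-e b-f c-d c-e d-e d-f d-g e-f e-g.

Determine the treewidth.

3

A width-3 tree decomposition is:
Bags: B1 = {a, d, e, g}  B2 = {a, d, e, f}  B3 = {a, c, d, e}  B4 = {b, d, e, f}
Tree: B1–B2, B1–B3, B2–B4
Each bag holds 4 vertices, so the decomposition has width 3, which upper-bounds the treewidth. Conversely, {a, d, e, g} is a clique of size 4, and the vertices of any clique must share a bag in every tree decomposition; so some bag has ≥ 4 vertices and tw(G) ≥ 3. The upper and lower bounds meet at 3, so that is the treewidth.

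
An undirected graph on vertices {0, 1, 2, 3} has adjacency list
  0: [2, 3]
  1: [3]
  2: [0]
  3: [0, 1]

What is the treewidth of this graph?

1

A width-1 tree decomposition is:
Bags: B1 = {0, 2}  B2 = {0, 3}  B3 = {1, 3}
Tree: B1–B2, B2–B3
Each bag holds 2 vertices, so the decomposition has width 1, which upper-bounds the treewidth. Since G has at least one edge (e.g. 2–0), it is not an edgeless graph, so tw(G) ≥ 1. Hence tw(G) = 1 exactly.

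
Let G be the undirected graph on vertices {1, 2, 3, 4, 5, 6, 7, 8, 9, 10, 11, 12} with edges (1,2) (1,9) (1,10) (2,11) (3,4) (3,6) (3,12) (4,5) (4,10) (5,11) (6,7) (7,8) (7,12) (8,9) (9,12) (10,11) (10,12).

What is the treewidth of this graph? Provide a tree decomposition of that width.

Treewidth 3.
One optimal decomposition is:
Bags: B1 = {3, 6, 7, 8}  B2 = {3, 7, 8, 12}  B3 = {3, 8, 9, 12}  B4 = {3, 4, 9, 12}  B5 = {4, 9, 10, 12}  B6 = {1, 4, 9, 10}  B7 = {1, 4, 5, 10}  B8 = {1, 5, 10, 11}  B9 = {1, 2, 5, 11}
Tree: B1–B2, B2–B3, B3–B4, B4–B5, B5–B6, B6–B7, B7–B8, B8–B9

Each bag holds 4 vertices, so the decomposition has width 3, which upper-bounds the treewidth. For the lower bound: the 4 vertex sets {6,7,8}, {3}, {12}, {1,4,9,10} are disjoint, each induces a connected subgraph, and every pair is joined by at least one edge of G. Contracting each set to a single vertex therefore yields K_{4} as a minor, and since treewidth is minor-monotone, tw(G) ≥ tw(K_{4}) = 3. Hence tw(G) = 3 exactly.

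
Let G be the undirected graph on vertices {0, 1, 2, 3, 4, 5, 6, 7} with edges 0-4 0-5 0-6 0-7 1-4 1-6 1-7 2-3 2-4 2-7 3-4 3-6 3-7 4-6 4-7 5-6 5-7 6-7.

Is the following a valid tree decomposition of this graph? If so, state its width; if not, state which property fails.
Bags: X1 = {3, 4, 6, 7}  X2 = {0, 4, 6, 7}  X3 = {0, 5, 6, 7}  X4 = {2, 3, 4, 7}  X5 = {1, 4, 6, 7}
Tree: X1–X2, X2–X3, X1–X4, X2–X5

Yes; width 3.

Vertex coverage: the bags together contain {0, 1, 2, 3, 4, 5, 6, 7}, the full vertex set. Edge coverage: each edge of G has both endpoints in at least one bag. Running intersection: for every vertex, the bags containing it form a connected subtree. All three properties hold, so this is a valid tree decomposition of width max|bag| − 1 = 3, and hence tw(G) ≤ 3.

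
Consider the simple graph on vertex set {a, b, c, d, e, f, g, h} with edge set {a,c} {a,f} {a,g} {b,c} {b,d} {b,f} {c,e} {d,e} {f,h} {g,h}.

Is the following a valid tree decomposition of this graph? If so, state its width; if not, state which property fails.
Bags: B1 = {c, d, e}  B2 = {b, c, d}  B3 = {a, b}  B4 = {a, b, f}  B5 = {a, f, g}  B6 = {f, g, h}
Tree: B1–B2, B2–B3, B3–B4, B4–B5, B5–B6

No — edge (c,a) lies in no bag.

A tree decomposition must satisfy three properties: every vertex lies in some bag; for every edge, both endpoints lie together in some bag; and for every vertex, the bags containing it form a connected subtree. Here edge (c,a) lies in no bag, so the decomposition is invalid.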